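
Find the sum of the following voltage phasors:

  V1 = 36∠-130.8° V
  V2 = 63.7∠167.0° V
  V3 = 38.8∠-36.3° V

Step 1 — Convert each phasor to rectangular form:
  V1 = 36·(cos(-130.8°) + j·sin(-130.8°)) = -23.52 - j27.25 V
  V2 = 63.7·(cos(167.0°) + j·sin(167.0°)) = -62.07 + j14.33 V
  V3 = 38.8·(cos(-36.3°) + j·sin(-36.3°)) = 31.27 - j22.97 V
Step 2 — Sum components: V_total = -54.32 - j35.89 V.
Step 3 — Convert to polar: |V_total| = 65.11 V, ∠V_total = -146.5°.

V_total = 65.11∠-146.5° V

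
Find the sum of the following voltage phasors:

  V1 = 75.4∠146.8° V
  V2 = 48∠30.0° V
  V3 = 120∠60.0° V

Step 1 — Convert each phasor to rectangular form:
  V1 = 75.4·(cos(146.8°) + j·sin(146.8°)) = -63.09 + j41.29 V
  V2 = 48·(cos(30.0°) + j·sin(30.0°)) = 41.57 + j24 V
  V3 = 120·(cos(60.0°) + j·sin(60.0°)) = 60 + j103.9 V
Step 2 — Sum components: V_total = 38.48 + j169.2 V.
Step 3 — Convert to polar: |V_total| = 173.5 V, ∠V_total = 77.2°.

V_total = 173.5∠77.2° V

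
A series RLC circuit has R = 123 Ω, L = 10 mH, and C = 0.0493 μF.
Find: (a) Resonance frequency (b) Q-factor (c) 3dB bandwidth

Step 1 — Resonance condition Im(Z)=0 gives ω₀ = 1/√(LC).
Step 2 — ω₀ = 1/√(0.01·4.93e-08) = 4.504e+04 rad/s.
Step 3 — f₀ = ω₀/(2π) = 7168 Hz.
Step 4 — Series Q: Q = ω₀L/R = 4.504e+04·0.01/123 = 3.662.
Step 5 — 3dB bandwidth: Δω = ω₀/Q = 1.23e+04 rad/s; BW = Δω/(2π) = 1958 Hz.

(a) f₀ = 7168 Hz  (b) Q = 3.662  (c) BW = 1958 Hz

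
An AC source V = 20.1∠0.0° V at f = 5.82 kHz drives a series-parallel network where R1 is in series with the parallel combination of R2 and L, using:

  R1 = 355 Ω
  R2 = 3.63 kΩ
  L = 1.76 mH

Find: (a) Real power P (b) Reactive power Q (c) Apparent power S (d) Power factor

Step 1 — Angular frequency: ω = 2π·f = 2π·5820 = 3.657e+04 rad/s.
Step 2 — Component impedances:
  R1: Z = R = 355 Ω
  R2: Z = R = 3630 Ω
  L: Z = jωL = j·3.657e+04·0.00176 = 0 + j64.36 Ω
Step 3 — Parallel branch: R2 || L = 1/(1/R2 + 1/L) = 1.141 + j64.34 Ω.
Step 4 — Series with R1: Z_total = R1 + (R2 || L) = 356.1 + j64.34 Ω = 361.9∠10.2° Ω.
Step 5 — Source phasor: V = 20.1∠0.0° V = 20.1 V.
Step 6 — Current: I = V / Z = 0.05465 - j0.009874 A = 0.05554∠-10.2° A.
Step 7 — Complex power: S = V·I* = 1.099 + j0.1985 VA.
Step 8 — Real power: P = Re(S) = 1.099 W.
Step 9 — Reactive power: Q = Im(S) = 0.1985 VAR.
Step 10 — Apparent power: |S| = 1.116 VA.
Step 11 — Power factor: PF = P/|S| = 0.9841 (lagging).

(a) P = 1.099 W  (b) Q = 0.1985 VAR  (c) S = 1.116 VA  (d) PF = 0.9841 (lagging)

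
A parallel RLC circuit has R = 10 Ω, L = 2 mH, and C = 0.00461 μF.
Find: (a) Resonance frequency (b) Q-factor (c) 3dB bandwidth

Step 1 — Resonance: ω₀ = 1/√(LC) = 1/√(0.002·4.61e-09) = 3.293e+05 rad/s.
Step 2 — f₀ = ω₀/(2π) = 5.241e+04 Hz.
Step 3 — Parallel Q: Q = R/(ω₀L) = 10/(3.293e+05·0.002) = 0.01518.
Step 4 — Bandwidth: Δω = ω₀/Q = 2.169e+07 rad/s; BW = Δω/(2π) = 3.452e+06 Hz.

(a) f₀ = 5.241e+04 Hz  (b) Q = 0.01518  (c) BW = 3.452e+06 Hz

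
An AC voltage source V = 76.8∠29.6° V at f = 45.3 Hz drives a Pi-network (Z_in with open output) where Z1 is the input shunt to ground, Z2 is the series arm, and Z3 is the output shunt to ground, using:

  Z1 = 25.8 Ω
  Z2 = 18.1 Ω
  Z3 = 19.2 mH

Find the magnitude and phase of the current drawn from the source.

Step 1 — Angular frequency: ω = 2π·f = 2π·45.3 = 284.6 rad/s.
Step 2 — Component impedances:
  Z1: Z = R = 25.8 Ω
  Z2: Z = R = 18.1 Ω
  Z3: Z = jωL = j·284.6·0.0192 = 0 + j5.465 Ω
Step 3 — With open output, the series arm Z2 and the output shunt Z3 appear in series to ground: Z2 + Z3 = 18.1 + j5.465 Ω.
Step 4 — Parallel with input shunt Z1: Z_in = Z1 || (Z2 + Z3) = 10.87 + j1.859 Ω = 11.03∠9.7° Ω.
Step 5 — Source phasor: V = 76.8∠29.6° V = 66.78 + j37.93 V.
Step 6 — Ohm's law: I = V / Z_total = (66.78 + j37.93) / (10.87 + j1.859) = 6.549 + j2.37 A.
Step 7 — Convert to polar: |I| = 6.965 A, ∠I = 19.9°.

I = 6.965∠19.9° A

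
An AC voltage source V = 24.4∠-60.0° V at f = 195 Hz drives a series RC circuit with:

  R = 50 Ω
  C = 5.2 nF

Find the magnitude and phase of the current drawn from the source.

Step 1 — Angular frequency: ω = 2π·f = 2π·195 = 1225 rad/s.
Step 2 — Component impedances:
  R: Z = R = 50 Ω
  C: Z = 1/(jωC) = -j/(ω·C) = 0 - j1.57e+05 Ω
Step 3 — Series combination: Z_total = R + C = 50 - j1.57e+05 Ω = 1.57e+05∠-90.0° Ω.
Step 4 — Source phasor: V = 24.4∠-60.0° V = 12.2 - j21.13 V.
Step 5 — Ohm's law: I = V / Z_total = (12.2 - j21.13) / (50 - j1.57e+05) = 0.0001347 + j7.769e-05 A.
Step 6 — Convert to polar: |I| = 0.0001555 A, ∠I = 30.0°.

I = 0.0001555∠30.0° A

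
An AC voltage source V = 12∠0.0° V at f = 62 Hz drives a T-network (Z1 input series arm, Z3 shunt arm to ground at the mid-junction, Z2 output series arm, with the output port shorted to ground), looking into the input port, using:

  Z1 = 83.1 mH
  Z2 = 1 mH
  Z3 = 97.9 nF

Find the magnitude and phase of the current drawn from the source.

Step 1 — Angular frequency: ω = 2π·f = 2π·62 = 389.6 rad/s.
Step 2 — Component impedances:
  Z1: Z = jωL = j·389.6·0.0831 = 0 + j32.37 Ω
  Z2: Z = jωL = j·389.6·0.001 = 0 + j0.3896 Ω
  Z3: Z = 1/(jωC) = -j/(ω·C) = 0 - j2.622e+04 Ω
Step 3 — With the output port shorted to ground, the output series arm Z2 runs from the junction to ground; the shunt arm Z3 also runs from the junction to ground. They appear in parallel: Z3 || Z2 = 0 + j0.3896 Ω.
Step 4 — Series with input arm Z1: Z_in = Z1 + (Z3 || Z2) = 0 + j32.76 Ω = 32.76∠90.0° Ω.
Step 5 — Source phasor: V = 12∠0.0° V = 12 V.
Step 6 — Ohm's law: I = V / Z_total = (12) / (0 + j32.76) = 0 - j0.3663 A.
Step 7 — Convert to polar: |I| = 0.3663 A, ∠I = -90.0°.

I = 0.3663∠-90.0° A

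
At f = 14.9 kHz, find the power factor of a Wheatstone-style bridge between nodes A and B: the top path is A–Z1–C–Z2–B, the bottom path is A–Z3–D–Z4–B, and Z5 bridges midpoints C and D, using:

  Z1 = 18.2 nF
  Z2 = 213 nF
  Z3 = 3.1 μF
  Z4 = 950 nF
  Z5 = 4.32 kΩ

Step 1 — Angular frequency: ω = 2π·f = 2π·1.49e+04 = 9.362e+04 rad/s.
Step 2 — Component impedances:
  Z1: Z = 1/(jωC) = -j/(ω·C) = 0 - j586.9 Ω
  Z2: Z = 1/(jωC) = -j/(ω·C) = 0 - j50.15 Ω
  Z3: Z = 1/(jωC) = -j/(ω·C) = 0 - j3.446 Ω
  Z4: Z = 1/(jωC) = -j/(ω·C) = 0 - j11.24 Ω
  Z5: Z = R = 4320 Ω
Step 3 — Bridge requires nodal analysis (the Z5 bridge couples midpoints C and D, so the two paths cannot be reduced to a simple series/parallel combination). Setting node B to ground and injecting 1 A at node A, the 3-node admittance system at A, C, D solves to V_A = Z_AB = 0.0225 - j14.36 Ω = 14.36∠-89.9° Ω.
Step 4 — Power factor: PF = cos(φ) = Re(Z)/|Z| = 0.0225/14.36 = 0.001567.
Step 5 — Type: Im(Z) = -14.36 ⇒ leading (phase φ = -89.9°).

PF = 0.001567 (leading, φ = -89.9°)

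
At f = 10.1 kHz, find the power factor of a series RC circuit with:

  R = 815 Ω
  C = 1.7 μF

Step 1 — Angular frequency: ω = 2π·f = 2π·1.01e+04 = 6.346e+04 rad/s.
Step 2 — Component impedances:
  R: Z = R = 815 Ω
  C: Z = 1/(jωC) = -j/(ω·C) = 0 - j9.269 Ω
Step 3 — Series combination: Z_total = R + C = 815 - j9.269 Ω = 815.1∠-0.7° Ω.
Step 4 — Power factor: PF = cos(φ) = Re(Z)/|Z| = 815/815.1 = 0.9999.
Step 5 — Type: Im(Z) = -9.269 ⇒ leading (phase φ = -0.7°).

PF = 0.9999 (leading, φ = -0.7°)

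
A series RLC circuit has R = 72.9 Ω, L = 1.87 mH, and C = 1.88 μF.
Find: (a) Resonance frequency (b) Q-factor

Step 1 — Resonance condition Im(Z)=0 gives ω₀ = 1/√(LC).
Step 2 — ω₀ = 1/√(0.00187·1.88e-06) = 1.687e+04 rad/s.
Step 3 — f₀ = ω₀/(2π) = 2684 Hz.
Step 4 — Series Q: Q = ω₀L/R = 1.687e+04·0.00187/72.9 = 0.4326.

(a) f₀ = 2684 Hz  (b) Q = 0.4326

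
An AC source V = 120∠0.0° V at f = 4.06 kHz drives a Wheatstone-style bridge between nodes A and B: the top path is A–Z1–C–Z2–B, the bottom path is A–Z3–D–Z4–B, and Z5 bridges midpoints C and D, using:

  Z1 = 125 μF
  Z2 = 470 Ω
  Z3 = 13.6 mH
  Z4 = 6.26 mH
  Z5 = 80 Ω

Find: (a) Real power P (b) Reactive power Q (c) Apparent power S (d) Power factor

Step 1 — Angular frequency: ω = 2π·f = 2π·4060 = 2.551e+04 rad/s.
Step 2 — Component impedances:
  Z1: Z = 1/(jωC) = -j/(ω·C) = 0 - j0.3136 Ω
  Z2: Z = R = 470 Ω
  Z3: Z = jωL = j·2.551e+04·0.0136 = 0 + j346.9 Ω
  Z4: Z = jωL = j·2.551e+04·0.00626 = 0 + j159.7 Ω
  Z5: Z = R = 80 Ω
Step 3 — Bridge requires nodal analysis (the Z5 bridge couples midpoints C and D, so the two paths cannot be reduced to a simple series/parallel combination). Setting node B to ground and injecting 1 A at node A, the 3-node admittance system at A, C, D solves to V_A = Z_AB = 104.1 + j118.5 Ω = 157.7∠48.7° Ω.
Step 4 — Source phasor: V = 120∠0.0° V = 120 V.
Step 5 — Current: I = V / Z = 0.5021 - j0.5717 A = 0.7609∠-48.7° A.
Step 6 — Complex power: S = V·I* = 60.25 + j68.6 VA.
Step 7 — Real power: P = Re(S) = 60.25 W.
Step 8 — Reactive power: Q = Im(S) = 68.6 VAR.
Step 9 — Apparent power: |S| = 91.31 VA.
Step 10 — Power factor: PF = P/|S| = 0.6599 (lagging).

(a) P = 60.25 W  (b) Q = 68.6 VAR  (c) S = 91.31 VA  (d) PF = 0.6599 (lagging)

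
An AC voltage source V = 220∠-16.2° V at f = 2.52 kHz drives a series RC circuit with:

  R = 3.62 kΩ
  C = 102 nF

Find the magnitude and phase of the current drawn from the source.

Step 1 — Angular frequency: ω = 2π·f = 2π·2520 = 1.583e+04 rad/s.
Step 2 — Component impedances:
  R: Z = R = 3620 Ω
  C: Z = 1/(jωC) = -j/(ω·C) = 0 - j619.2 Ω
Step 3 — Series combination: Z_total = R + C = 3620 - j619.2 Ω = 3673∠-9.7° Ω.
Step 4 — Source phasor: V = 220∠-16.2° V = 211.3 - j61.38 V.
Step 5 — Ohm's law: I = V / Z_total = (211.3 - j61.38) / (3620 - j619.2) = 0.05952 - j0.006775 A.
Step 6 — Convert to polar: |I| = 0.0599 A, ∠I = -6.5°.

I = 0.0599∠-6.5° A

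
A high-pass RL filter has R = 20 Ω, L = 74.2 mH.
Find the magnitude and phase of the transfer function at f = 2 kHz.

Step 1 — Angular frequency: ω = 2π·2000 = 1.257e+04 rad/s.
Step 2 — Transfer function: H(jω) = jωL/(R + jωL).
Step 3 — Numerator jωL = j·932.4; denominator R + jωL = 20 + j932.4.
Step 4 — H = 0.9995 + j0.02144.
Step 5 — Magnitude: |H| = 0.9998 (-0.0 dB); phase: φ = 1.2°.

|H| = 0.9998 (-0.0 dB), φ = 1.2°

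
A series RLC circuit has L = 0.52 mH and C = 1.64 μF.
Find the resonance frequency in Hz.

Step 1 — Resonance condition Im(Z)=0 gives ω₀ = 1/√(LC).
Step 2 — ω₀ = 1/√(0.00052·1.64e-06) = 3.424e+04 rad/s.
Step 3 — f₀ = ω₀/(2π) = 5450 Hz.

f₀ = 5450 Hz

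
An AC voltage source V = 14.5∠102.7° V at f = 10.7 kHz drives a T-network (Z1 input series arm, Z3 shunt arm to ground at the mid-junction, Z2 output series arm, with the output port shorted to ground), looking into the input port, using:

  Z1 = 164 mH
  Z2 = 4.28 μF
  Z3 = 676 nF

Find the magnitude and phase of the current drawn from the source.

Step 1 — Angular frequency: ω = 2π·f = 2π·1.07e+04 = 6.723e+04 rad/s.
Step 2 — Component impedances:
  Z1: Z = jωL = j·6.723e+04·0.164 = 0 + j1.103e+04 Ω
  Z2: Z = 1/(jωC) = -j/(ω·C) = 0 - j3.475 Ω
  Z3: Z = 1/(jωC) = -j/(ω·C) = 0 - j22 Ω
Step 3 — With the output port shorted to ground, the output series arm Z2 runs from the junction to ground; the shunt arm Z3 also runs from the junction to ground. They appear in parallel: Z3 || Z2 = 0 - j3.001 Ω.
Step 4 — Series with input arm Z1: Z_in = Z1 + (Z3 || Z2) = 0 + j1.102e+04 Ω = 1.102e+04∠90.0° Ω.
Step 5 — Source phasor: V = 14.5∠102.7° V = -3.188 + j14.15 V.
Step 6 — Ohm's law: I = V / Z_total = (-3.188 + j14.15) / (0 + j1.102e+04) = 0.001283 + j0.0002892 A.
Step 7 — Convert to polar: |I| = 0.001315 A, ∠I = 12.7°.

I = 0.001315∠12.7° A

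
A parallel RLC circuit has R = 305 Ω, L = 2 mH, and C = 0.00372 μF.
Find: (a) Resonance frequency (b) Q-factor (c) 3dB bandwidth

Step 1 — Resonance: ω₀ = 1/√(LC) = 1/√(0.002·3.72e-09) = 3.666e+05 rad/s.
Step 2 — f₀ = ω₀/(2π) = 5.835e+04 Hz.
Step 3 — Parallel Q: Q = R/(ω₀L) = 305/(3.666e+05·0.002) = 0.416.
Step 4 — Bandwidth: Δω = ω₀/Q = 8.814e+05 rad/s; BW = Δω/(2π) = 1.403e+05 Hz.

(a) f₀ = 5.835e+04 Hz  (b) Q = 0.416  (c) BW = 1.403e+05 Hz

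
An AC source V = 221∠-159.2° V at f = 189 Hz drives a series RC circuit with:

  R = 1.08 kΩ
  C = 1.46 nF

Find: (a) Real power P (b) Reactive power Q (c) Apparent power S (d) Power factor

Step 1 — Angular frequency: ω = 2π·f = 2π·189 = 1188 rad/s.
Step 2 — Component impedances:
  R: Z = R = 1080 Ω
  C: Z = 1/(jωC) = -j/(ω·C) = 0 - j5.768e+05 Ω
Step 3 — Series combination: Z_total = R + C = 1080 - j5.768e+05 Ω = 5.768e+05∠-89.9° Ω.
Step 4 — Source phasor: V = 221∠-159.2° V = -206.6 - j78.48 V.
Step 5 — Current: I = V / Z = 0.0001354 - j0.0003584 A = 0.0003832∠-69.3° A.
Step 6 — Complex power: S = V·I* = 0.0001586 - j0.08468 VA.
Step 7 — Real power: P = Re(S) = 0.0001586 W.
Step 8 — Reactive power: Q = Im(S) = -0.08468 VAR.
Step 9 — Apparent power: |S| = 0.08468 VA.
Step 10 — Power factor: PF = P/|S| = 0.001872 (leading).

(a) P = 0.0001586 W  (b) Q = -0.08468 VAR  (c) S = 0.08468 VA  (d) PF = 0.001872 (leading)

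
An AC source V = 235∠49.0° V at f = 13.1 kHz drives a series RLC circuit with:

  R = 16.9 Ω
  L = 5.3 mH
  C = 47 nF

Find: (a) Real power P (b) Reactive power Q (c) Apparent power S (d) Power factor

Step 1 — Angular frequency: ω = 2π·f = 2π·1.31e+04 = 8.231e+04 rad/s.
Step 2 — Component impedances:
  R: Z = R = 16.9 Ω
  L: Z = jωL = j·8.231e+04·0.0053 = 0 + j436.2 Ω
  C: Z = 1/(jωC) = -j/(ω·C) = 0 - j258.5 Ω
Step 3 — Series combination: Z_total = R + L + C = 16.9 + j177.7 Ω = 178.5∠84.6° Ω.
Step 4 — Source phasor: V = 235∠49.0° V = 154.2 + j177.4 V.
Step 5 — Current: I = V / Z = 1.071 - j0.7656 A = 1.316∠-35.6° A.
Step 6 — Complex power: S = V·I* = 29.28 + j307.9 VA.
Step 7 — Real power: P = Re(S) = 29.28 W.
Step 8 — Reactive power: Q = Im(S) = 307.9 VAR.
Step 9 — Apparent power: |S| = 309.3 VA.
Step 10 — Power factor: PF = P/|S| = 0.09465 (lagging).

(a) P = 29.28 W  (b) Q = 307.9 VAR  (c) S = 309.3 VA  (d) PF = 0.09465 (lagging)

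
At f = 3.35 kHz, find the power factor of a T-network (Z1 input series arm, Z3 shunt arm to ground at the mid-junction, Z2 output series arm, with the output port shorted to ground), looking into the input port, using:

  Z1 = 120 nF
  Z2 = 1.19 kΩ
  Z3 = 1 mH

Step 1 — Angular frequency: ω = 2π·f = 2π·3350 = 2.105e+04 rad/s.
Step 2 — Component impedances:
  Z1: Z = 1/(jωC) = -j/(ω·C) = 0 - j395.9 Ω
  Z2: Z = R = 1190 Ω
  Z3: Z = jωL = j·2.105e+04·0.001 = 0 + j21.05 Ω
Step 3 — With the output port shorted to ground, the output series arm Z2 runs from the junction to ground; the shunt arm Z3 also runs from the junction to ground. They appear in parallel: Z3 || Z2 = 0.3722 + j21.04 Ω.
Step 4 — Series with input arm Z1: Z_in = Z1 + (Z3 || Z2) = 0.3722 - j374.9 Ω = 374.9∠-89.9° Ω.
Step 5 — Power factor: PF = cos(φ) = Re(Z)/|Z| = 0.37219/374.87 = 0.0009929.
Step 6 — Type: Im(Z) = -374.9 ⇒ leading (phase φ = -89.9°).

PF = 0.0009929 (leading, φ = -89.9°)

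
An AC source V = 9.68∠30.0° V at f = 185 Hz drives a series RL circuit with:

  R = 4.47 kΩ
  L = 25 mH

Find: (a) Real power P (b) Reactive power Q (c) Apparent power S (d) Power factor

Step 1 — Angular frequency: ω = 2π·f = 2π·185 = 1162 rad/s.
Step 2 — Component impedances:
  R: Z = R = 4470 Ω
  L: Z = jωL = j·1162·0.025 = 0 + j29.06 Ω
Step 3 — Series combination: Z_total = R + L = 4470 + j29.06 Ω = 4470∠0.4° Ω.
Step 4 — Source phasor: V = 9.68∠30.0° V = 8.383 + j4.84 V.
Step 5 — Current: I = V / Z = 0.001882 + j0.001071 A = 0.002166∠29.6° A.
Step 6 — Complex power: S = V·I* = 0.02096 + j0.0001363 VA.
Step 7 — Real power: P = Re(S) = 0.02096 W.
Step 8 — Reactive power: Q = Im(S) = 0.0001363 VAR.
Step 9 — Apparent power: |S| = 0.02096 VA.
Step 10 — Power factor: PF = P/|S| = 1 (lagging).

(a) P = 0.02096 W  (b) Q = 0.0001363 VAR  (c) S = 0.02096 VA  (d) PF = 1 (lagging)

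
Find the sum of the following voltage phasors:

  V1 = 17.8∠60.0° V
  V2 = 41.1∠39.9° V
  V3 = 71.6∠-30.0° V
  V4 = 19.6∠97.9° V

Step 1 — Convert each phasor to rectangular form:
  V1 = 17.8·(cos(60.0°) + j·sin(60.0°)) = 8.9 + j15.42 V
  V2 = 41.1·(cos(39.9°) + j·sin(39.9°)) = 31.53 + j26.36 V
  V3 = 71.6·(cos(-30.0°) + j·sin(-30.0°)) = 62.01 - j35.8 V
  V4 = 19.6·(cos(97.9°) + j·sin(97.9°)) = -2.694 + j19.41 V
Step 2 — Sum components: V_total = 99.74 + j25.39 V.
Step 3 — Convert to polar: |V_total| = 102.9 V, ∠V_total = 14.3°.

V_total = 102.9∠14.3° V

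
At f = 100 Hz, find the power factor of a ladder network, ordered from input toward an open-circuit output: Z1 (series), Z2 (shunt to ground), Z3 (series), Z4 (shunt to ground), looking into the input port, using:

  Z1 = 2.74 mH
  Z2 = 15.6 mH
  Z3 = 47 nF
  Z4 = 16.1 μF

Step 1 — Angular frequency: ω = 2π·f = 2π·100 = 628.3 rad/s.
Step 2 — Component impedances:
  Z1: Z = jωL = j·628.3·0.00274 = 0 + j1.722 Ω
  Z2: Z = jωL = j·628.3·0.0156 = 0 + j9.802 Ω
  Z3: Z = 1/(jωC) = -j/(ω·C) = 0 - j3.386e+04 Ω
  Z4: Z = 1/(jωC) = -j/(ω·C) = 0 - j98.85 Ω
Step 3 — Ladder network (open output): work backward from the far end, alternating series and parallel combinations. Z_in = 0 + j11.53 Ω = 11.53∠90.0° Ω.
Step 4 — Power factor: PF = cos(φ) = Re(Z)/|Z| = 0/11.53 = 0.
Step 5 — Type: Im(Z) = 11.53 ⇒ lagging (phase φ = 90.0°).

PF = 0 (lagging, φ = 90.0°)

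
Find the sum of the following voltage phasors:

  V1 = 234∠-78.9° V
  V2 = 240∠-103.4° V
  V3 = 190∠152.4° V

Step 1 — Convert each phasor to rectangular form:
  V1 = 234·(cos(-78.9°) + j·sin(-78.9°)) = 45.05 - j229.6 V
  V2 = 240·(cos(-103.4°) + j·sin(-103.4°)) = -55.62 - j233.5 V
  V3 = 190·(cos(152.4°) + j·sin(152.4°)) = -168.4 + j88.03 V
Step 2 — Sum components: V_total = -178.9 - j375.1 V.
Step 3 — Convert to polar: |V_total| = 415.6 V, ∠V_total = -115.5°.

V_total = 415.6∠-115.5° V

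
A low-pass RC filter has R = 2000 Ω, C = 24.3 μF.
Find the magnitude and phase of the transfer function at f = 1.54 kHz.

Step 1 — Angular frequency: ω = 2π·1540 = 9676 rad/s.
Step 2 — Transfer function: H(jω) = 1/(1 + jωRC).
Step 3 — Denominator: 1 + jωRC = 1 + j·9676·2000·2.43e-05 = 1 + j470.3.
Step 4 — H = 4.522e-06 - j0.002126.
Step 5 — Magnitude: |H| = 0.002126 (-53.4 dB); phase: φ = -89.9°.

|H| = 0.002126 (-53.4 dB), φ = -89.9°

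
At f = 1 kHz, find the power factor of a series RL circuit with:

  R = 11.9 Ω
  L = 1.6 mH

Step 1 — Angular frequency: ω = 2π·f = 2π·1000 = 6283 rad/s.
Step 2 — Component impedances:
  R: Z = R = 11.9 Ω
  L: Z = jωL = j·6283·0.0016 = 0 + j10.05 Ω
Step 3 — Series combination: Z_total = R + L = 11.9 + j10.05 Ω = 15.58∠40.2° Ω.
Step 4 — Power factor: PF = cos(φ) = Re(Z)/|Z| = 11.9/15.578 = 0.7639.
Step 5 — Type: Im(Z) = 10.05 ⇒ lagging (phase φ = 40.2°).

PF = 0.7639 (lagging, φ = 40.2°)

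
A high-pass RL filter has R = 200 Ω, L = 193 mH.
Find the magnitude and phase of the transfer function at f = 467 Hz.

Step 1 — Angular frequency: ω = 2π·467 = 2934 rad/s.
Step 2 — Transfer function: H(jω) = jωL/(R + jωL).
Step 3 — Numerator jωL = j·566.3; denominator R + jωL = 200 + j566.3.
Step 4 — H = 0.8891 + j0.314.
Step 5 — Magnitude: |H| = 0.9429 (-0.5 dB); phase: φ = 19.5°.

|H| = 0.9429 (-0.5 dB), φ = 19.5°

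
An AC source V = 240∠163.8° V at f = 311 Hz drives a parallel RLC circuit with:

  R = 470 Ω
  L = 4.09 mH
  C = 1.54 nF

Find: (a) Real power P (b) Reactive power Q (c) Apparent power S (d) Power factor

Step 1 — Angular frequency: ω = 2π·f = 2π·311 = 1954 rad/s.
Step 2 — Component impedances:
  R: Z = R = 470 Ω
  L: Z = jωL = j·1954·0.00409 = 0 + j7.992 Ω
  C: Z = 1/(jωC) = -j/(ω·C) = 0 - j3.323e+05 Ω
Step 3 — Parallel combination: 1/Z_total = 1/R + 1/L + 1/C; Z_total = 0.1359 + j7.99 Ω = 7.991∠89.0° Ω.
Step 4 — Source phasor: V = 240∠163.8° V = -230.5 + j66.96 V.
Step 5 — Current: I = V / Z = 7.887 + j28.98 A = 30.03∠74.8° A.
Step 6 — Complex power: S = V·I* = 122.6 + j7207 VA.
Step 7 — Real power: P = Re(S) = 122.6 W.
Step 8 — Reactive power: Q = Im(S) = 7207 VAR.
Step 9 — Apparent power: |S| = 7208 VA.
Step 10 — Power factor: PF = P/|S| = 0.017 (lagging).

(a) P = 122.6 W  (b) Q = 7207 VAR  (c) S = 7208 VA  (d) PF = 0.017 (lagging)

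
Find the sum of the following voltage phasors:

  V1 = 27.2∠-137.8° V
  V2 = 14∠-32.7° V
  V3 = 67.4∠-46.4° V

Step 1 — Convert each phasor to rectangular form:
  V1 = 27.2·(cos(-137.8°) + j·sin(-137.8°)) = -20.15 - j18.27 V
  V2 = 14·(cos(-32.7°) + j·sin(-32.7°)) = 11.78 - j7.563 V
  V3 = 67.4·(cos(-46.4°) + j·sin(-46.4°)) = 46.48 - j48.81 V
Step 2 — Sum components: V_total = 38.11 - j74.64 V.
Step 3 — Convert to polar: |V_total| = 83.81 V, ∠V_total = -63.0°.

V_total = 83.81∠-63.0° V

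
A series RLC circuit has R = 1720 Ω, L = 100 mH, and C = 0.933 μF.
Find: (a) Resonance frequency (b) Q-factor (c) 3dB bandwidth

Step 1 — Resonance: ω₀ = 1/√(LC) = 1/√(0.1·9.33e-07) = 3274 rad/s.
Step 2 — f₀ = ω₀/(2π) = 521 Hz.
Step 3 — Series Q: Q = ω₀L/R = 3274·0.1/1720 = 0.1903.
Step 4 — Bandwidth: Δω = ω₀/Q = 1.72e+04 rad/s; BW = Δω/(2π) = 2737 Hz.

(a) f₀ = 521 Hz  (b) Q = 0.1903  (c) BW = 2737 Hz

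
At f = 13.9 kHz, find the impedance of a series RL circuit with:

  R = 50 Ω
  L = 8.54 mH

Step 1 — Angular frequency: ω = 2π·f = 2π·1.39e+04 = 8.734e+04 rad/s.
Step 2 — Component impedances:
  R: Z = R = 50 Ω
  L: Z = jωL = j·8.734e+04·0.00854 = 0 + j745.9 Ω
Step 3 — Series combination: Z_total = R + L = 50 + j745.9 Ω = 747.5∠86.2° Ω.

Z = 50 + j745.9 Ω = 747.5∠86.2° Ω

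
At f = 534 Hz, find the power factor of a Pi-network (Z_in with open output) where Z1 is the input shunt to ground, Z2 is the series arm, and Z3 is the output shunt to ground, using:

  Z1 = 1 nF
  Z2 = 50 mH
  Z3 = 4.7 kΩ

Step 1 — Angular frequency: ω = 2π·f = 2π·534 = 3355 rad/s.
Step 2 — Component impedances:
  Z1: Z = 1/(jωC) = -j/(ω·C) = 0 - j2.98e+05 Ω
  Z2: Z = jωL = j·3355·0.05 = 0 + j167.8 Ω
  Z3: Z = R = 4700 Ω
Step 3 — With open output, the series arm Z2 and the output shunt Z3 appear in series to ground: Z2 + Z3 = 4700 + j167.8 Ω.
Step 4 — Parallel with input shunt Z1: Z_in = Z1 || (Z2 + Z3) = 4704 + j93.63 Ω = 4705∠1.1° Ω.
Step 5 — Power factor: PF = cos(φ) = Re(Z)/|Z| = 4704/4705 = 0.9998.
Step 6 — Type: Im(Z) = 93.63 ⇒ lagging (phase φ = 1.1°).

PF = 0.9998 (lagging, φ = 1.1°)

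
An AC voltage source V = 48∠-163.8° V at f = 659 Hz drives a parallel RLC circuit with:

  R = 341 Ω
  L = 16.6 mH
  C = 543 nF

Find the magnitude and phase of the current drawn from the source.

Step 1 — Angular frequency: ω = 2π·f = 2π·659 = 4141 rad/s.
Step 2 — Component impedances:
  R: Z = R = 341 Ω
  L: Z = jωL = j·4141·0.0166 = 0 + j68.73 Ω
  C: Z = 1/(jωC) = -j/(ω·C) = 0 - j444.8 Ω
Step 3 — Parallel combination: 1/Z_total = 1/R + 1/L + 1/C; Z_total = 18.34 + j76.93 Ω = 79.08∠76.6° Ω.
Step 4 — Source phasor: V = 48∠-163.8° V = -46.09 - j13.39 V.
Step 5 — Ohm's law: I = V / Z_total = (-46.09 - j13.39) / (18.34 + j76.93) = -0.2999 + j0.5277 A.
Step 6 — Convert to polar: |I| = 0.607 A, ∠I = 119.6°.

I = 0.607∠119.6° A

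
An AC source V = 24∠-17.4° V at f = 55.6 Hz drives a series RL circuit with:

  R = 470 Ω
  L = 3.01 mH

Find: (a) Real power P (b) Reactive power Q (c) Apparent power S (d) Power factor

Step 1 — Angular frequency: ω = 2π·f = 2π·55.6 = 349.3 rad/s.
Step 2 — Component impedances:
  R: Z = R = 470 Ω
  L: Z = jωL = j·349.3·0.00301 = 0 + j1.052 Ω
Step 3 — Series combination: Z_total = R + L = 470 + j1.052 Ω = 470∠0.1° Ω.
Step 4 — Source phasor: V = 24∠-17.4° V = 22.9 - j7.177 V.
Step 5 — Current: I = V / Z = 0.04869 - j0.01538 A = 0.05106∠-17.5° A.
Step 6 — Complex power: S = V·I* = 1.226 + j0.002742 VA.
Step 7 — Real power: P = Re(S) = 1.226 W.
Step 8 — Reactive power: Q = Im(S) = 0.002742 VAR.
Step 9 — Apparent power: |S| = 1.226 VA.
Step 10 — Power factor: PF = P/|S| = 1 (lagging).

(a) P = 1.226 W  (b) Q = 0.002742 VAR  (c) S = 1.226 VA  (d) PF = 1 (lagging)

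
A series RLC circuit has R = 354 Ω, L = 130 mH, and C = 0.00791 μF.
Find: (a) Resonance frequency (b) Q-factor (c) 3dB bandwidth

Step 1 — Resonance: ω₀ = 1/√(LC) = 1/√(0.13·7.91e-09) = 3.118e+04 rad/s.
Step 2 — f₀ = ω₀/(2π) = 4963 Hz.
Step 3 — Series Q: Q = ω₀L/R = 3.118e+04·0.13/354 = 11.45.
Step 4 — Bandwidth: Δω = ω₀/Q = 2723 rad/s; BW = Δω/(2π) = 433.4 Hz.

(a) f₀ = 4963 Hz  (b) Q = 11.45  (c) BW = 433.4 Hz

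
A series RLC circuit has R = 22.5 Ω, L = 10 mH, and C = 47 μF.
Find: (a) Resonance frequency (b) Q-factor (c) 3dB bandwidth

Step 1 — Resonance condition Im(Z)=0 gives ω₀ = 1/√(LC).
Step 2 — ω₀ = 1/√(0.01·4.7e-05) = 1459 rad/s.
Step 3 — f₀ = ω₀/(2π) = 232.2 Hz.
Step 4 — Series Q: Q = ω₀L/R = 1459·0.01/22.5 = 0.6483.
Step 5 — 3dB bandwidth: Δω = ω₀/Q = 2250 rad/s; BW = Δω/(2π) = 358.1 Hz.

(a) f₀ = 232.2 Hz  (b) Q = 0.6483  (c) BW = 358.1 Hz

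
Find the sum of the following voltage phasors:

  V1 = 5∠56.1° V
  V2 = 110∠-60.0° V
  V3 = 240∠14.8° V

Step 1 — Convert each phasor to rectangular form:
  V1 = 5·(cos(56.1°) + j·sin(56.1°)) = 2.789 + j4.15 V
  V2 = 110·(cos(-60.0°) + j·sin(-60.0°)) = 55 - j95.26 V
  V3 = 240·(cos(14.8°) + j·sin(14.8°)) = 232 + j61.31 V
Step 2 — Sum components: V_total = 289.8 - j29.81 V.
Step 3 — Convert to polar: |V_total| = 291.4 V, ∠V_total = -5.9°.

V_total = 291.4∠-5.9° V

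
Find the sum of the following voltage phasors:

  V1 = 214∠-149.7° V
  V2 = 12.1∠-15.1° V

Step 1 — Convert each phasor to rectangular form:
  V1 = 214·(cos(-149.7°) + j·sin(-149.7°)) = -184.8 - j108 V
  V2 = 12.1·(cos(-15.1°) + j·sin(-15.1°)) = 11.68 - j3.152 V
Step 2 — Sum components: V_total = -173.1 - j111.1 V.
Step 3 — Convert to polar: |V_total| = 205.7 V, ∠V_total = -147.3°.

V_total = 205.7∠-147.3° V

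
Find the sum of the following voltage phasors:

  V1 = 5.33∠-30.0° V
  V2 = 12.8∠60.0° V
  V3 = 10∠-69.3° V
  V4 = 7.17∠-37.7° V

Step 1 — Convert each phasor to rectangular form:
  V1 = 5.33·(cos(-30.0°) + j·sin(-30.0°)) = 4.616 - j2.665 V
  V2 = 12.8·(cos(60.0°) + j·sin(60.0°)) = 6.4 + j11.09 V
  V3 = 10·(cos(-69.3°) + j·sin(-69.3°)) = 3.535 - j9.354 V
  V4 = 7.17·(cos(-37.7°) + j·sin(-37.7°)) = 5.673 - j4.385 V
Step 2 — Sum components: V_total = 20.22 - j5.319 V.
Step 3 — Convert to polar: |V_total| = 20.91 V, ∠V_total = -14.7°.

V_total = 20.91∠-14.7° V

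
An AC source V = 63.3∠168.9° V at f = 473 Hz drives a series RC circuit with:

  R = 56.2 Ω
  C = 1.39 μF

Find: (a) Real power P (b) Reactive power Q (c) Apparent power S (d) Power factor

Step 1 — Angular frequency: ω = 2π·f = 2π·473 = 2972 rad/s.
Step 2 — Component impedances:
  R: Z = R = 56.2 Ω
  C: Z = 1/(jωC) = -j/(ω·C) = 0 - j242.1 Ω
Step 3 — Series combination: Z_total = R + C = 56.2 - j242.1 Ω = 248.5∠-76.9° Ω.
Step 4 — Source phasor: V = 63.3∠168.9° V = -62.12 + j12.19 V.
Step 5 — Current: I = V / Z = -0.1043 - j0.2324 A = 0.2547∠-114.2° A.
Step 6 — Complex power: S = V·I* = 3.646 - j15.71 VA.
Step 7 — Real power: P = Re(S) = 3.646 W.
Step 8 — Reactive power: Q = Im(S) = -15.71 VAR.
Step 9 — Apparent power: |S| = 16.12 VA.
Step 10 — Power factor: PF = P/|S| = 0.2261 (leading).

(a) P = 3.646 W  (b) Q = -15.71 VAR  (c) S = 16.12 VA  (d) PF = 0.2261 (leading)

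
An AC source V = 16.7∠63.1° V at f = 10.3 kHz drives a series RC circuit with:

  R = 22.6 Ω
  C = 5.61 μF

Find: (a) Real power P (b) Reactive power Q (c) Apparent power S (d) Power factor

Step 1 — Angular frequency: ω = 2π·f = 2π·1.03e+04 = 6.472e+04 rad/s.
Step 2 — Component impedances:
  R: Z = R = 22.6 Ω
  C: Z = 1/(jωC) = -j/(ω·C) = 0 - j2.754 Ω
Step 3 — Series combination: Z_total = R + C = 22.6 - j2.754 Ω = 22.77∠-6.9° Ω.
Step 4 — Source phasor: V = 16.7∠63.1° V = 7.556 + j14.89 V.
Step 5 — Current: I = V / Z = 0.2503 + j0.6895 A = 0.7335∠70.0° A.
Step 6 — Complex power: S = V·I* = 12.16 - j1.482 VA.
Step 7 — Real power: P = Re(S) = 12.16 W.
Step 8 — Reactive power: Q = Im(S) = -1.482 VAR.
Step 9 — Apparent power: |S| = 12.25 VA.
Step 10 — Power factor: PF = P/|S| = 0.9927 (leading).

(a) P = 12.16 W  (b) Q = -1.482 VAR  (c) S = 12.25 VA  (d) PF = 0.9927 (leading)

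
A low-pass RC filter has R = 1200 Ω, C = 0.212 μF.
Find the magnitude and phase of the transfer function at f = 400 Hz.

Step 1 — Angular frequency: ω = 2π·400 = 2513 rad/s.
Step 2 — Transfer function: H(jω) = 1/(1 + jωRC).
Step 3 — Denominator: 1 + jωRC = 1 + j·2513·1200·2.12e-07 = 1 + j0.6394.
Step 4 — H = 0.7098 - j0.4538.
Step 5 — Magnitude: |H| = 0.8425 (-1.5 dB); phase: φ = -32.6°.

|H| = 0.8425 (-1.5 dB), φ = -32.6°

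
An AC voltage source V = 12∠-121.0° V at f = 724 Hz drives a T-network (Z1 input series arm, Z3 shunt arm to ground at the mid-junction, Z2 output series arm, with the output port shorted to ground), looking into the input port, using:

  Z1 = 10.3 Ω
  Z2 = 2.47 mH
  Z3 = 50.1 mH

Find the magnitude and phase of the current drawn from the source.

Step 1 — Angular frequency: ω = 2π·f = 2π·724 = 4549 rad/s.
Step 2 — Component impedances:
  Z1: Z = R = 10.3 Ω
  Z2: Z = jωL = j·4549·0.00247 = 0 + j11.24 Ω
  Z3: Z = jωL = j·4549·0.0501 = 0 + j227.9 Ω
Step 3 — With the output port shorted to ground, the output series arm Z2 runs from the junction to ground; the shunt arm Z3 also runs from the junction to ground. They appear in parallel: Z3 || Z2 = 0 + j10.71 Ω.
Step 4 — Series with input arm Z1: Z_in = Z1 + (Z3 || Z2) = 10.3 + j10.71 Ω = 14.86∠46.1° Ω.
Step 5 — Source phasor: V = 12∠-121.0° V = -6.18 - j10.29 V.
Step 6 — Ohm's law: I = V / Z_total = (-6.18 - j10.29) / (10.3 + j10.71) = -0.7873 - j0.1801 A.
Step 7 — Convert to polar: |I| = 0.8077 A, ∠I = -167.1°.

I = 0.8077∠-167.1° A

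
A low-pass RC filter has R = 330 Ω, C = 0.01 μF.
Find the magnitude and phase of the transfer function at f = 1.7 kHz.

Step 1 — Angular frequency: ω = 2π·1700 = 1.068e+04 rad/s.
Step 2 — Transfer function: H(jω) = 1/(1 + jωRC).
Step 3 — Denominator: 1 + jωRC = 1 + j·1.068e+04·330·1e-08 = 1 + j0.03525.
Step 4 — H = 0.9988 - j0.0352.
Step 5 — Magnitude: |H| = 0.9994 (-0.0 dB); phase: φ = -2.0°.

|H| = 0.9994 (-0.0 dB), φ = -2.0°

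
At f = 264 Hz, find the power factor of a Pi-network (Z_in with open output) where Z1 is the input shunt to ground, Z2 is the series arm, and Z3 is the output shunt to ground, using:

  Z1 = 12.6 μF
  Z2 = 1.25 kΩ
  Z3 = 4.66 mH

Step 1 — Angular frequency: ω = 2π·f = 2π·264 = 1659 rad/s.
Step 2 — Component impedances:
  Z1: Z = 1/(jωC) = -j/(ω·C) = 0 - j47.85 Ω
  Z2: Z = R = 1250 Ω
  Z3: Z = jωL = j·1659·0.00466 = 0 + j7.73 Ω
Step 3 — With open output, the series arm Z2 and the output shunt Z3 appear in series to ground: Z2 + Z3 = 1250 + j7.73 Ω.
Step 4 — Parallel with input shunt Z1: Z_in = Z1 || (Z2 + Z3) = 1.83 - j47.79 Ω = 47.82∠-87.8° Ω.
Step 5 — Power factor: PF = cos(φ) = Re(Z)/|Z| = 1.8295/47.822 = 0.03826.
Step 6 — Type: Im(Z) = -47.79 ⇒ leading (phase φ = -87.8°).

PF = 0.03826 (leading, φ = -87.8°)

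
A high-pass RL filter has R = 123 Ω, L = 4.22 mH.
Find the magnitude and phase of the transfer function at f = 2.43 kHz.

Step 1 — Angular frequency: ω = 2π·2430 = 1.527e+04 rad/s.
Step 2 — Transfer function: H(jω) = jωL/(R + jωL).
Step 3 — Numerator jωL = j·64.43; denominator R + jωL = 123 + j64.43.
Step 4 — H = 0.2153 + j0.411.
Step 5 — Magnitude: |H| = 0.464 (-6.7 dB); phase: φ = 62.4°.

|H| = 0.464 (-6.7 dB), φ = 62.4°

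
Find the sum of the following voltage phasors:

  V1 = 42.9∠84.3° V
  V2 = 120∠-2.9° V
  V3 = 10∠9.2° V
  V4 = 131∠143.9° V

Step 1 — Convert each phasor to rectangular form:
  V1 = 42.9·(cos(84.3°) + j·sin(84.3°)) = 4.261 + j42.69 V
  V2 = 120·(cos(-2.9°) + j·sin(-2.9°)) = 119.8 - j6.071 V
  V3 = 10·(cos(9.2°) + j·sin(9.2°)) = 9.871 + j1.599 V
  V4 = 131·(cos(143.9°) + j·sin(143.9°)) = -105.8 + j77.18 V
Step 2 — Sum components: V_total = 28.13 + j115.4 V.
Step 3 — Convert to polar: |V_total| = 118.8 V, ∠V_total = 76.3°.

V_total = 118.8∠76.3° V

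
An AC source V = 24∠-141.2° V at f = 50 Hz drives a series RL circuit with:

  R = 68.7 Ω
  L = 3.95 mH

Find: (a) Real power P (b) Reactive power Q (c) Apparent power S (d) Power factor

Step 1 — Angular frequency: ω = 2π·f = 2π·50 = 314.2 rad/s.
Step 2 — Component impedances:
  R: Z = R = 68.7 Ω
  L: Z = jωL = j·314.2·0.00395 = 0 + j1.241 Ω
Step 3 — Series combination: Z_total = R + L = 68.7 + j1.241 Ω = 68.71∠1.0° Ω.
Step 4 — Source phasor: V = 24∠-141.2° V = -18.7 - j15.04 V.
Step 5 — Current: I = V / Z = -0.2761 - j0.2139 A = 0.3493∠-142.2° A.
Step 6 — Complex power: S = V·I* = 8.382 + j0.1514 VA.
Step 7 — Real power: P = Re(S) = 8.382 W.
Step 8 — Reactive power: Q = Im(S) = 0.1514 VAR.
Step 9 — Apparent power: |S| = 8.383 VA.
Step 10 — Power factor: PF = P/|S| = 0.9998 (lagging).

(a) P = 8.382 W  (b) Q = 0.1514 VAR  (c) S = 8.383 VA  (d) PF = 0.9998 (lagging)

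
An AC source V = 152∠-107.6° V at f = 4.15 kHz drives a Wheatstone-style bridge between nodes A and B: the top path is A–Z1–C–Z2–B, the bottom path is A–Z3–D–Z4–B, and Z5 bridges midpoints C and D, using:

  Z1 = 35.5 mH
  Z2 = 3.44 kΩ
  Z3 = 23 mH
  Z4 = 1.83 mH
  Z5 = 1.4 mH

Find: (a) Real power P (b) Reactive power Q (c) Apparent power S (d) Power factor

Step 1 — Angular frequency: ω = 2π·f = 2π·4150 = 2.608e+04 rad/s.
Step 2 — Component impedances:
  Z1: Z = jωL = j·2.608e+04·0.0355 = 0 + j925.7 Ω
  Z2: Z = R = 3440 Ω
  Z3: Z = jωL = j·2.608e+04·0.023 = 0 + j599.7 Ω
  Z4: Z = jωL = j·2.608e+04·0.00183 = 0 + j47.72 Ω
  Z5: Z = jωL = j·2.608e+04·0.0014 = 0 + j36.51 Ω
Step 3 — Bridge requires nodal analysis (the Z5 bridge couples midpoints C and D, so the two paths cannot be reduced to a simple series/parallel combination). Setting node B to ground and injecting 1 A at node A, the 3-node admittance system at A, C, D solves to V_A = Z_AB = 1.107 + j417.1 Ω = 417.1∠89.8° Ω.
Step 4 — Source phasor: V = 152∠-107.6° V = -45.96 - j144.9 V.
Step 5 — Current: I = V / Z = -0.3476 + j0.1093 A = 0.3644∠162.6° A.
Step 6 — Complex power: S = V·I* = 0.147 + j55.39 VA.
Step 7 — Real power: P = Re(S) = 0.147 W.
Step 8 — Reactive power: Q = Im(S) = 55.39 VAR.
Step 9 — Apparent power: |S| = 55.39 VA.
Step 10 — Power factor: PF = P/|S| = 0.002654 (lagging).

(a) P = 0.147 W  (b) Q = 55.39 VAR  (c) S = 55.39 VA  (d) PF = 0.002654 (lagging)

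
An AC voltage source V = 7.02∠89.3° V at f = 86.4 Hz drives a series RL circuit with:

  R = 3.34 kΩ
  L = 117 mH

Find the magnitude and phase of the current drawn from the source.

Step 1 — Angular frequency: ω = 2π·f = 2π·86.4 = 542.9 rad/s.
Step 2 — Component impedances:
  R: Z = R = 3340 Ω
  L: Z = jωL = j·542.9·0.117 = 0 + j63.52 Ω
Step 3 — Series combination: Z_total = R + L = 3340 + j63.52 Ω = 3341∠1.1° Ω.
Step 4 — Source phasor: V = 7.02∠89.3° V = 0.08576 + j7.019 V.
Step 5 — Ohm's law: I = V / Z_total = (0.08576 + j7.019) / (3340 + j63.52) = 6.562e-05 + j0.0021 A.
Step 6 — Convert to polar: |I| = 0.002101 A, ∠I = 88.2°.

I = 0.002101∠88.2° A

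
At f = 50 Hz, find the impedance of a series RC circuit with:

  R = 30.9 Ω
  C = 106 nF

Step 1 — Angular frequency: ω = 2π·f = 2π·50 = 314.2 rad/s.
Step 2 — Component impedances:
  R: Z = R = 30.9 Ω
  C: Z = 1/(jωC) = -j/(ω·C) = 0 - j3.003e+04 Ω
Step 3 — Series combination: Z_total = R + C = 30.9 - j3.003e+04 Ω = 3.003e+04∠-89.9° Ω.

Z = 30.9 - j3.003e+04 Ω = 3.003e+04∠-89.9° Ω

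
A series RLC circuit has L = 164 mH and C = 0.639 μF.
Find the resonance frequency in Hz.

Step 1 — Resonance condition Im(Z)=0 gives ω₀ = 1/√(LC).
Step 2 — ω₀ = 1/√(0.164·6.39e-07) = 3089 rad/s.
Step 3 — f₀ = ω₀/(2π) = 491.6 Hz.

f₀ = 491.6 Hz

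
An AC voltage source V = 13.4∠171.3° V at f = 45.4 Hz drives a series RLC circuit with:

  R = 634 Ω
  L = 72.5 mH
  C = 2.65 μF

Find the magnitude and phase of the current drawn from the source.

Step 1 — Angular frequency: ω = 2π·f = 2π·45.4 = 285.3 rad/s.
Step 2 — Component impedances:
  R: Z = R = 634 Ω
  L: Z = jωL = j·285.3·0.0725 = 0 + j20.68 Ω
  C: Z = 1/(jωC) = -j/(ω·C) = 0 - j1323 Ω
Step 3 — Series combination: Z_total = R + L + C = 634 - j1302 Ω = 1448∠-64.0° Ω.
Step 4 — Source phasor: V = 13.4∠171.3° V = -13.25 + j2.027 V.
Step 5 — Ohm's law: I = V / Z_total = (-13.25 + j2.027) / (634 - j1302) = -0.005262 - j0.00761 A.
Step 6 — Convert to polar: |I| = 0.009252 A, ∠I = -124.7°.

I = 0.009252∠-124.7° A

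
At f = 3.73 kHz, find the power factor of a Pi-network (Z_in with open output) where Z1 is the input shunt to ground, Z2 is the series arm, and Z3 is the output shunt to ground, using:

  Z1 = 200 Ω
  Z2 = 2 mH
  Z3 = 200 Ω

Step 1 — Angular frequency: ω = 2π·f = 2π·3730 = 2.344e+04 rad/s.
Step 2 — Component impedances:
  Z1: Z = R = 200 Ω
  Z2: Z = jωL = j·2.344e+04·0.002 = 0 + j46.87 Ω
  Z3: Z = R = 200 Ω
Step 3 — With open output, the series arm Z2 and the output shunt Z3 appear in series to ground: Z2 + Z3 = 200 + j46.87 Ω.
Step 4 — Parallel with input shunt Z1: Z_in = Z1 || (Z2 + Z3) = 101.4 + j11.56 Ω = 102∠6.5° Ω.
Step 5 — Power factor: PF = cos(φ) = Re(Z)/|Z| = 101.355/102.012 = 0.9936.
Step 6 — Type: Im(Z) = 11.56 ⇒ lagging (phase φ = 6.5°).

PF = 0.9936 (lagging, φ = 6.5°)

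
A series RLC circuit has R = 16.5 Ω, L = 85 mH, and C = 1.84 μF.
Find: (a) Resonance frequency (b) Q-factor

Step 1 — Resonance condition Im(Z)=0 gives ω₀ = 1/√(LC).
Step 2 — ω₀ = 1/√(0.085·1.84e-06) = 2529 rad/s.
Step 3 — f₀ = ω₀/(2π) = 402.4 Hz.
Step 4 — Series Q: Q = ω₀L/R = 2529·0.085/16.5 = 13.03.

(a) f₀ = 402.4 Hz  (b) Q = 13.03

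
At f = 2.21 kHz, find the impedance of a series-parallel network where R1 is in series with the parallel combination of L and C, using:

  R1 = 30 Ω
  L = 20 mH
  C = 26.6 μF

Step 1 — Angular frequency: ω = 2π·f = 2π·2210 = 1.389e+04 rad/s.
Step 2 — Component impedances:
  R1: Z = R = 30 Ω
  L: Z = jωL = j·1.389e+04·0.02 = 0 + j277.7 Ω
  C: Z = 1/(jωC) = -j/(ω·C) = 0 - j2.707 Ω
Step 3 — Parallel branch: L || C = 1/(1/L + 1/C) = 0 - j2.734 Ω.
Step 4 — Series with R1: Z_total = R1 + (L || C) = 30 - j2.734 Ω = 30.12∠-5.2° Ω.

Z = 30 - j2.734 Ω = 30.12∠-5.2° Ω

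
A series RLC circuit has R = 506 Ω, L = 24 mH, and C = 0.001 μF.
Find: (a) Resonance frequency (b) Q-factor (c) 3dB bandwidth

Step 1 — Resonance: ω₀ = 1/√(LC) = 1/√(0.024·1e-09) = 2.041e+05 rad/s.
Step 2 — f₀ = ω₀/(2π) = 3.249e+04 Hz.
Step 3 — Series Q: Q = ω₀L/R = 2.041e+05·0.024/506 = 9.682.
Step 4 — Bandwidth: Δω = ω₀/Q = 2.108e+04 rad/s; BW = Δω/(2π) = 3356 Hz.

(a) f₀ = 3.249e+04 Hz  (b) Q = 9.682  (c) BW = 3356 Hz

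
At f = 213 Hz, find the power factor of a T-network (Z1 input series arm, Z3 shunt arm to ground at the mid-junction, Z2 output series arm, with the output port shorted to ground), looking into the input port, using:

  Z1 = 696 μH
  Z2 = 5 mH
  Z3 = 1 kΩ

Step 1 — Angular frequency: ω = 2π·f = 2π·213 = 1338 rad/s.
Step 2 — Component impedances:
  Z1: Z = jωL = j·1338·0.000696 = 0 + j0.9315 Ω
  Z2: Z = jωL = j·1338·0.005 = 0 + j6.692 Ω
  Z3: Z = R = 1000 Ω
Step 3 — With the output port shorted to ground, the output series arm Z2 runs from the junction to ground; the shunt arm Z3 also runs from the junction to ground. They appear in parallel: Z3 || Z2 = 0.04478 + j6.691 Ω.
Step 4 — Series with input arm Z1: Z_in = Z1 + (Z3 || Z2) = 0.04478 + j7.623 Ω = 7.623∠89.7° Ω.
Step 5 — Power factor: PF = cos(φ) = Re(Z)/|Z| = 0.04478/7.623 = 0.005874.
Step 6 — Type: Im(Z) = 7.623 ⇒ lagging (phase φ = 89.7°).

PF = 0.005874 (lagging, φ = 89.7°)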